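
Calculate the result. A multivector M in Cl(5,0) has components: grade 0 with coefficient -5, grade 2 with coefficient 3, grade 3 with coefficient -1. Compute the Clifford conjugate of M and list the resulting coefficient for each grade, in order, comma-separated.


Clifford conjugate sign for grade k: (-1)^(k(k+1)/2)
Grade 0: (-1)^(0*1/2) = (-1)^0 = 1, coeff -5 -> -5
Grade 2: (-1)^(2*3/2) = (-1)^3 = -1, coeff 3 -> -3
Grade 3: (-1)^(3*4/2) = (-1)^6 = 1, coeff -1 -> -1
Conjugated coefficients: -5, -3, -1


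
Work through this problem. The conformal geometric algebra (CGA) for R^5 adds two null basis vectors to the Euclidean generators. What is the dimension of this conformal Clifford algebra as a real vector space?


The conformal model of R^5 uses Cl(6,1): the 5 Euclidean generators plus two extra orthogonal generators e+ (e+^2 = +1) and e- (e-^2 = -1), from which the null vectors e0, einf are built.
Number of generators m = 5 + 2 = 7.
dim Cl(p,q) = 2^m = 2^7 = 128


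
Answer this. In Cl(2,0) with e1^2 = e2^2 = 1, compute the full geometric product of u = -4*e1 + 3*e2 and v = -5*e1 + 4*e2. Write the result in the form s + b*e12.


Expand: (-4*e1 + 3*e2)(-5*e1 + 4*e2)
= (-4)*(-5)*e1e1 + (-4)*4*e1e2 + 3*(-5)*e2e1 + 3*4*e2e2
Using e1^2 = e2^2 = 1, e2e1 = -e1e2:
Scalar part s = (-4)*(-5) + 3*4 = 20 + 12 = 32
Bivector part b = (-4)*4 - 3*(-5) = -16 - (-15) = -1
uv = 32 - 1*e12


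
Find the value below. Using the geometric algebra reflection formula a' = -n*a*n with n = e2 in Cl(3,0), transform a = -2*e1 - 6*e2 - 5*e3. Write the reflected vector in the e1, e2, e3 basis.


Reflection formula: a' = -n*a*n, with n = e2 (unit vector, n^2 = 1).
For reflection through hyperplane perp to e2:
The component along e2 flips sign, others stay.
a = (-2, -6, -5)
a' = (-2, 6, -5)
a' = -2*e1 + 6*e2 - 5*e3


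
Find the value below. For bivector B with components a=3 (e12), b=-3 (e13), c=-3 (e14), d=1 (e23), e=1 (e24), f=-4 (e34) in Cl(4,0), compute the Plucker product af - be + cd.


Plucker relation: af - be + cd
a*f = 3*(-4) = -12
b*e = (-3)*1 = -3
c*d = (-3)*1 = -3
af - be + cd = -12 - (-3) + (-3)
= -12


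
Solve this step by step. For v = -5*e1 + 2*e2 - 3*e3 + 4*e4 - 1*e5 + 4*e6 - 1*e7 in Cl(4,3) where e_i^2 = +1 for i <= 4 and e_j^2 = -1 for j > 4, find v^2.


v^2 = sum of c_i^2 * e_i^2
Positive signature terms (e_i^2 = +1): (-5)^2 + 2^2 + (-3)^2 + 4^2 = 54
Negative signature terms (e_j^2 = -1): (-1)^2 + 4^2 + (-1)^2 = 18
v^2 = 54 - 18 = 36


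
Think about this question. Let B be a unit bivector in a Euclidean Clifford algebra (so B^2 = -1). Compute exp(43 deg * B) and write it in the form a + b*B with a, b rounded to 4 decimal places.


For a unit bivector B with B^2 = -1, the exponential series gives
e^(theta*B) = cos(theta) + sin(theta)*B (the GA analogue of Euler's formula).
theta = 43 degrees = 0.750492 rad
cos(43 deg) = 0.7314
sin(43 deg) = 0.6820
exp(theta*B) = 0.7314 + 0.6820*B


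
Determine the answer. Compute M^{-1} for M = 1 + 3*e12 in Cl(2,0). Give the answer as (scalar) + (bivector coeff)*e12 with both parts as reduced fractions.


M = 1 + 3*e12, where e12^2 = -1.
Since M commutes with its reverse ~M = a - b*e12, M * ~M = a^2 - b^2*e12^2 = a^2 + b^2.
So M^{-1} = ~M / (a^2 + b^2) = (a - b*e12)/(a^2 + b^2).
a^2 + b^2 = 1 + 9 = 10
Scalar part = 1/10 = 1/10
Bivector coeff = -3/10 = -3/10
M^{-1} = 1/10 - 3/10*e12


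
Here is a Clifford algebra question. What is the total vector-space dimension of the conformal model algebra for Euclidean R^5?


The conformal model of R^5 uses Cl(6,1): the 5 Euclidean generators plus two extra orthogonal generators e+ (e+^2 = +1) and e- (e-^2 = -1), from which the null vectors e0, einf are built.
Number of generators m = 5 + 2 = 7.
dim Cl(p,q) = 2^m = 2^7 = 128


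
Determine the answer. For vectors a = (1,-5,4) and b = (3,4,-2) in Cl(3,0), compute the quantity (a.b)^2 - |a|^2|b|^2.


a . b = 1*3 + (-5)*4 + 4*(-2)
= 3 + (-20) + (-8) = -25
|a|^2 = 1^2 + (-5)^2 + 4^2 = 42
|b|^2 = 3^2 + 4^2 + (-2)^2 = 29
(a.b)^2 = (-25)^2 = 625
|a|^2 * |b|^2 = 42 * 29 = 1218
Result = 625 - 1218 = -593


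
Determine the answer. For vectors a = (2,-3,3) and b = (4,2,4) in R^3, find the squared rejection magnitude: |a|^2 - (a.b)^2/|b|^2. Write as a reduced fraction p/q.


|a|^2 = 2^2 + (-3)^2 + 3^2 = 22
|b|^2 = 4^2 + 2^2 + 4^2 = 36
a . b = 2*4 + (-3)*2 + 3*4 = 14
(a.b)^2 = 14^2 = 196
|rej|^2 = 22 - 196/36
= (792 - 196)/36
= 596/36
In lowest terms: 149/9


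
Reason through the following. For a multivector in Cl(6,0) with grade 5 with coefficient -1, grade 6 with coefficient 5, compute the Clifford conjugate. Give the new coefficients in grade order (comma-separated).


Clifford conjugate sign for grade k: (-1)^(k(k+1)/2)
Grade 5: (-1)^(5*6/2) = (-1)^15 = -1, coeff -1 -> 1
Grade 6: (-1)^(6*7/2) = (-1)^21 = -1, coeff 5 -> -5
Conjugated coefficients: 1, -5


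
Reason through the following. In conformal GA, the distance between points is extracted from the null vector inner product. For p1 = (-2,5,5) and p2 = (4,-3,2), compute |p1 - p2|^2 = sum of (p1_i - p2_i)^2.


p1 - p2 = (-6, 8, 3)
|p1 - p2|^2 = (-6)^2 + 8^2 + 3^2
= 36 + 64 + 9
= 109


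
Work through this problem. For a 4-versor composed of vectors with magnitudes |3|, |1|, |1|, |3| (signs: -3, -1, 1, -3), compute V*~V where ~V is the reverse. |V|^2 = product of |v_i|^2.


Each vector v_i has |v_i|^2 = s_i^2
Squared scales: (-3)^2 = 9, (-1)^2 = 1, 1^2 = 1, (-3)^2 = 9
|V|^2 = 9 * 1 * 1 * 9
= 81


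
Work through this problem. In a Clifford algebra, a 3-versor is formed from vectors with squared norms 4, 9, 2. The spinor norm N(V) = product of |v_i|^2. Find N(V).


Spinor norm N(V) = |v1|^2 * |v2|^2 * ... * |v3|^2
= 4 * 9 * 2
Running product: 4, 36, 72
N(V) = 72


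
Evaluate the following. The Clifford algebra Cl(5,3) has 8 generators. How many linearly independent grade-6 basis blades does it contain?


Number of grade-k basis blades in Cl(p,q) with n = p + q is C(n, k).
n = 5 + 3 = 8
C(8, 6) = 8! / (6! * 2!)
= 40320 / (720 * 2)
= 28


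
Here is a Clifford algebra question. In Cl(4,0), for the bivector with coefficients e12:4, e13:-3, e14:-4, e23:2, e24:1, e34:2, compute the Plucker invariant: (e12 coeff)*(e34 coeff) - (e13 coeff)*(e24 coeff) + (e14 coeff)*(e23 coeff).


Plucker relation: af - be + cd
a*f = 4*2 = 8
b*e = (-3)*1 = -3
c*d = (-4)*2 = -8
af - be + cd = 8 - (-3) + (-8)
= 3


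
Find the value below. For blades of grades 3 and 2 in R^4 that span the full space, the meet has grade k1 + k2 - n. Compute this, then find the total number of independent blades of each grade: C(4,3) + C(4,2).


Meet grade = grade(A) + grade(B) - n
= 3 + 2 - 4 = 1
C(4,3) = 4
C(4,2) = 6
dim_A + dim_B = 4 + 6 = 10


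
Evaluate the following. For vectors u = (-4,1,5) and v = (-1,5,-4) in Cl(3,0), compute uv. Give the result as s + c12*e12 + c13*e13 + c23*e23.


In Cl(3,0): e_i^2 = 1, e_ie_j = -e_je_i for i != j.
Scalar part = u . v = (-4)*(-1) + 1*5 + 5*(-4)
= 4 + 5 + (-20) = -11
e12 coeff = (-4)*5 - 1*(-1) = -20 - (-1) = -19
e13 coeff = (-4)*(-4) - 5*(-1) = 16 - (-5) = 21
e23 coeff = 1*(-4) - 5*5 = -4 - 25 = -29
uv = -11 - 19*e12 + 21*e13 - 29*e23


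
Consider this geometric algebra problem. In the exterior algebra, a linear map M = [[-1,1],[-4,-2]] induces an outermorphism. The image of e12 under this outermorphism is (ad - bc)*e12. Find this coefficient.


The outermorphism of a linear map f sends e1^e2 to f(e1)^f(e2).
f(e1) = -1*e1 - 4*e2
f(e2) = 1*e1 - 2*e2
f(e1) ^ f(e2) = (-1*e1 - 4*e2) ^ (1*e1 - 2*e2)
= (-1)*(-2)*e12 + (-4)*1*e21
= (2 - (-4))*e12
= 6*e12
Coefficient = 6


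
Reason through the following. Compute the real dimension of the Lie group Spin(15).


Spin(n) double-covers SO(n); both have Lie algebra so(n) of dimension n(n-1)/2.
n = 15
n(n-1) = 15 * 14 = 210
dim Spin(15) = 210/2 = 105


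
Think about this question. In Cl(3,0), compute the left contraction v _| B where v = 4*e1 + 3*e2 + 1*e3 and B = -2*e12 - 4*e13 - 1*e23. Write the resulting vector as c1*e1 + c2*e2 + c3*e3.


Left contraction v _| B = <vB>_1 (grade-1 part of the geometric product vB).
Using e1_|e12 = e2, e2_|e12 = -e1, e1_|e13 = e3, e3_|e13 = -e1, e2_|e23 = e3, e3_|e23 = -e2:
e1 coeff: -v2*b12 - v3*b13 = -(3)*(-2) - (1)*(-4) = 10
e2 coeff: v1*b12 - v3*b23 = (4)*(-2) - (1)*(-1) = -7
e3 coeff: v1*b13 + v2*b23 = (4)*(-4) + (3)*(-1) = -19
v _| B = 10*e1 - 7*e2 - 19*e3


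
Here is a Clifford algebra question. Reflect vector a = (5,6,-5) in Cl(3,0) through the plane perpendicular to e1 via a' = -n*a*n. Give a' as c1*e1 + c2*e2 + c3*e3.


Reflection formula: a' = -n*a*n, with n = e1 (unit vector, n^2 = 1).
For reflection through hyperplane perp to e1:
The component along e1 flips sign, others stay.
a = (5, 6, -5)
a' = (-5, 6, -5)
a' = -5*e1 + 6*e2 - 5*e3


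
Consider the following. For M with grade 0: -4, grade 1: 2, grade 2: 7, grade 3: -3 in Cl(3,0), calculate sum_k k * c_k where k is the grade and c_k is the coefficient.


Grade-weighted sum = sum of grade_k * coefficient_k
0*(-4) = 0
1*2 = 2
2*7 = 14
3*(-3) = -9
Total = 0 + 2 + 14 + (-9) = 7


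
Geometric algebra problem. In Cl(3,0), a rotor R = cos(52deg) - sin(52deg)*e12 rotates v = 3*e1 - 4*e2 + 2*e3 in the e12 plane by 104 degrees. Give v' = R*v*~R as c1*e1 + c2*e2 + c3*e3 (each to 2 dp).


Rotor R = cos(52deg) - sin(52deg)*e12
Rotation angle theta = 2 * 52 = 104 degrees in the e12 plane (e1 -> e2).
The component perpendicular to the plane (e3) is invariant: v'_3 = v3 = 2.00
cos(104deg) = -0.2419, sin(104deg) = 0.9703
v'_1 = v1*cos(theta) - v2*sin(theta) = 3*(-0.2419) - (-4)*0.9703 = 3.16
v'_2 = v1*sin(theta) + v2*cos(theta) = 3*0.9703 + (-4)*(-0.2419) = 3.88
v' = 3.16*e1 + 3.88*e2 + 2.00*e3


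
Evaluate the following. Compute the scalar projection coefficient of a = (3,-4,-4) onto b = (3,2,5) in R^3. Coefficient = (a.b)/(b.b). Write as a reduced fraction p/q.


Projection coefficient = (a . b) / (b . b)
a . b = 3*3 + (-4)*2 + (-4)*5
= 9 + (-8) + (-20) = -19
b . b = 3^2 + 2^2 + 5^2
= 9 + 4 + 25 = 38
Coefficient = -19/38
In lowest terms: -1/2


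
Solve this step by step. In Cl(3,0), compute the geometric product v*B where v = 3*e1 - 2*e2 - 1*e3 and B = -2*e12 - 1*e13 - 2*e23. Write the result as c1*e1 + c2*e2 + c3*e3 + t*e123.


vB has grade-1 (vector) and grade-3 (trivector) parts: vB = (v _| B) + (v ^ B).
Vector part <vB>_1:
  e1: -v2*b12 - v3*b13 = -(-2)*(-2) - (-1)*(-1) = -5
  e2: v1*b12 - v3*b23 = (3)*(-2) - (-1)*(-2) = -8
  e3: v1*b13 + v2*b23 = (3)*(-1) + (-2)*(-2) = 1
Trivector part <vB>_3:
  e123: v1*b23 - v2*b13 + v3*b12 = (3)*(-2) - (-2)*(-1) + (-1)*(-2) = -6
vB = -5*e1 - 8*e2 + 1*e3 - 6*e123


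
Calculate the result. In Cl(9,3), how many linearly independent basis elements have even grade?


Even subalgebra dimension = 2^(n-1)
n = 9 + 3 = 12
2^(12 - 1) = 2^11 = 2048
Verification: sum of C(12,k) for even k = 1 + 66 + 495 + 924 + 495 + 66 + 1 = 2048
Result = 2048


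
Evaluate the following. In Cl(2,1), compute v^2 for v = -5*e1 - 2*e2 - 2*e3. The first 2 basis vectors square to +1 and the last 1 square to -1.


v^2 = sum of c_i^2 * e_i^2
Positive signature terms (e_i^2 = +1): (-5)^2 + (-2)^2 = 29
Negative signature terms (e_j^2 = -1): (-2)^2 = 4
v^2 = 29 - 4 = 25


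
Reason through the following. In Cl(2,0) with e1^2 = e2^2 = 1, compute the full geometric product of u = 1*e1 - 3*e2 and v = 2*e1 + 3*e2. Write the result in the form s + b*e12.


Expand: (1*e1 - 3*e2)(2*e1 + 3*e2)
= 1*2*e1e1 + 1*3*e1e2 + (-3)*2*e2e1 + (-3)*3*e2e2
Using e1^2 = e2^2 = 1, e2e1 = -e1e2:
Scalar part s = 1*2 + (-3)*3 = 2 + (-9) = -7
Bivector part b = 1*3 - (-3)*2 = 3 - (-6) = 9
uv = -7 + 9*e12


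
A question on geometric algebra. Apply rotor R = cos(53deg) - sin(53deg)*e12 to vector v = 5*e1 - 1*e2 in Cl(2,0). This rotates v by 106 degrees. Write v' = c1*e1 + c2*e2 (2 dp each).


Rotor R = cos(53deg) - sin(53deg)*e12
Rotation angle theta = 2 * 53 = 106 degrees
v' = R*v*~R rotates v by theta.
cos(106deg) = -0.2756, sin(106deg) = 0.9613
v'_1 = 5*cos(106deg) - (-1)*sin(106deg)
= 5*(-0.2756) - (-1)*0.9613
= -0.42
v'_2 = 5*sin(106deg) + (-1)*cos(106deg)
= 5*0.9613 + (-1)*(-0.2756)
= 5.08
v' = -0.42*e1 + 5.08*e2


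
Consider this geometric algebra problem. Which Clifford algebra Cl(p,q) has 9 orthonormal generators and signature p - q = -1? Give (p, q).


We need p + q = 9 and p - q = -1.
Adding: 2p = 9 + (-1) = 8, so p = 4.
Then q = 9 - 4 = 5.
(p, q) = (4, 5)


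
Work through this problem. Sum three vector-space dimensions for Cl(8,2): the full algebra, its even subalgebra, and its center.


n = 8 + 2 = 10
Total dim = 2^10 = 1024
Even subalgebra dim = 2^9 = 512
n is even, so center dim = 1
Sum = 1024 + 512 + 1 = 1537


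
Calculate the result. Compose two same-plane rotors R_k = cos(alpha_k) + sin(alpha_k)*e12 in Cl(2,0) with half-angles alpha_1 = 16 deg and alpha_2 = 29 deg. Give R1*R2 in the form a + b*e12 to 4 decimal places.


Same-plane rotors commute and their half-angles add:
R1*R2 = cos(a1 + a2) + sin(a1 + a2)*e12.
a1 + a2 = 16 + 29 = 45 deg
cos(45 deg) = 0.7071
sin(45 deg) = 0.7071
R1*R2 = 0.7071 + 0.7071*e12


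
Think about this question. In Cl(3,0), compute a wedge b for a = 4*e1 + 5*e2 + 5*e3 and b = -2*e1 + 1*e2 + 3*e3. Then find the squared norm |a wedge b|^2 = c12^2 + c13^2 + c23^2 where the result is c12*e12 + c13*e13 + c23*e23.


a wedge b = (a1*b2 - a2*b1)*e12 + (a1*b3 - a3*b1)*e13 + (a2*b3 - a3*b2)*e23
e12 coeff: 4*1 - 5*(-2) = 4 - (-10) = 14
e13 coeff: 4*3 - 5*(-2) = 12 - (-10) = 22
e23 coeff: 5*3 - 5*1 = 15 - 5 = 10
|a wedge b|^2 = 14^2 + 22^2 + 10^2
= 196 + 484 + 100
= 780


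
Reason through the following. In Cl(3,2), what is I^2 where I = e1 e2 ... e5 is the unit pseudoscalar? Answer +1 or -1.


The pseudoscalar I = e1...e_n (product of all n generators) of Cl(p,q) satisfies I^2 = (-1)^(q + n(n-1)/2).
p = 3, q = 2, n = p + q = 5
n(n-1)/2 = 5 * 4 / 2 = 10
Exponent = q + n(n-1)/2 = 2 + 10 = 12
I^2 = (-1)^12 = +1


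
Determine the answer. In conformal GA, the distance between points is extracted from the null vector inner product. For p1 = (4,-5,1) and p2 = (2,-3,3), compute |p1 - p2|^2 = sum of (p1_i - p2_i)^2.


p1 - p2 = (2, -2, -2)
|p1 - p2|^2 = 2^2 + (-2)^2 + (-2)^2
= 4 + 4 + 4
= 12


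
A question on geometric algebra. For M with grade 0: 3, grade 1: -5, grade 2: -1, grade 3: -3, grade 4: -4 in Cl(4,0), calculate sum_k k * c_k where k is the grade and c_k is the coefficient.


Grade-weighted sum = sum of grade_k * coefficient_k
0*3 = 0
1*(-5) = -5
2*(-1) = -2
3*(-3) = -9
4*(-4) = -16
Total = 0 + (-5) + (-2) + (-9) + (-16) = -32


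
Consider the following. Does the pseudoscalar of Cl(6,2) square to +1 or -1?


The pseudoscalar I = e1...e_n (product of all n generators) of Cl(p,q) satisfies I^2 = (-1)^(q + n(n-1)/2).
p = 6, q = 2, n = p + q = 8
n(n-1)/2 = 8 * 7 / 2 = 28
Exponent = q + n(n-1)/2 = 2 + 28 = 30
I^2 = (-1)^30 = +1


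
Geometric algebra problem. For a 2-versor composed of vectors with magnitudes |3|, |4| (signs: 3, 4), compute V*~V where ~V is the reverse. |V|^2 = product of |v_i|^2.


Each vector v_i has |v_i|^2 = s_i^2
Squared scales: 3^2 = 9, 4^2 = 16
|V|^2 = 9 * 16
= 144


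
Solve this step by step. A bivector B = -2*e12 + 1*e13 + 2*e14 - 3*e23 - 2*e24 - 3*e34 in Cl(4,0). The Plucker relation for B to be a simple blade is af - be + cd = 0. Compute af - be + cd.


Plucker relation: af - be + cd
a*f = (-2)*(-3) = 6
b*e = 1*(-2) = -2
c*d = 2*(-3) = -6
af - be + cd = 6 - (-2) + (-6)
= 2


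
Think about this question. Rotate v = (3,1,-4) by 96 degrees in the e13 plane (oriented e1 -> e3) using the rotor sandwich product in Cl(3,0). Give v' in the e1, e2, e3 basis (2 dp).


Rotor R = cos(48deg) - sin(48deg)*e13
Rotation angle theta = 2 * 48 = 96 degrees in the e13 plane (e1 -> e3).
The component perpendicular to the plane (e2) is invariant: v'_2 = v2 = 1.00
cos(96deg) = -0.1045, sin(96deg) = 0.9945
v'_1 = v1*cos(theta) - v3*sin(theta) = 3*(-0.1045) - (-4)*0.9945 = 3.66
v'_3 = v1*sin(theta) + v3*cos(theta) = 3*0.9945 + (-4)*(-0.1045) = 3.40
v' = 3.66*e1 + 1.00*e2 + 3.40*e3


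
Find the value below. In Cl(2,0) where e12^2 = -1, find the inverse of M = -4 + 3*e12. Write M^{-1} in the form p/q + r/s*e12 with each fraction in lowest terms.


M = -4 + 3*e12, where e12^2 = -1.
Since M commutes with its reverse ~M = a - b*e12, M * ~M = a^2 - b^2*e12^2 = a^2 + b^2.
So M^{-1} = ~M / (a^2 + b^2) = (a - b*e12)/(a^2 + b^2).
a^2 + b^2 = 16 + 9 = 25
Scalar part = -4/25 = -4/25
Bivector coeff = -3/25 = -3/25
M^{-1} = -4/25 - 3/25*e12


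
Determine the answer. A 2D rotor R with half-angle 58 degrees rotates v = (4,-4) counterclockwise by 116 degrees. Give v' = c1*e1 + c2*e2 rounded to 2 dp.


Rotor R = cos(58deg) - sin(58deg)*e12
Rotation angle theta = 2 * 58 = 116 degrees
v' = R*v*~R rotates v by theta.
cos(116deg) = -0.4384, sin(116deg) = 0.8988
v'_1 = 4*cos(116deg) - (-4)*sin(116deg)
= 4*(-0.4384) - (-4)*0.8988
= 1.84
v'_2 = 4*sin(116deg) + (-4)*cos(116deg)
= 4*0.8988 + (-4)*(-0.4384)
= 5.35
v' = 1.84*e1 + 5.35*e2


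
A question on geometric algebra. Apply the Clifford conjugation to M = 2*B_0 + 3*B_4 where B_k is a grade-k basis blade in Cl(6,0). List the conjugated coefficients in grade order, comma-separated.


Clifford conjugate sign for grade k: (-1)^(k(k+1)/2)
Grade 0: (-1)^(0*1/2) = (-1)^0 = 1, coeff 2 -> 2
Grade 4: (-1)^(4*5/2) = (-1)^10 = 1, coeff 3 -> 3
Conjugated coefficients: 2, 3


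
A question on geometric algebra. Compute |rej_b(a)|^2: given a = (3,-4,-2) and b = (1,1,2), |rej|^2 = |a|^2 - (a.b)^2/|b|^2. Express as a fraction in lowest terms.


|a|^2 = 3^2 + (-4)^2 + (-2)^2 = 29
|b|^2 = 1^2 + 1^2 + 2^2 = 6
a . b = 3*1 + (-4)*1 + (-2)*2 = -5
(a.b)^2 = (-5)^2 = 25
|rej|^2 = 29 - 25/6
= (174 - 25)/6
= 149/6
In lowest terms: 149/6


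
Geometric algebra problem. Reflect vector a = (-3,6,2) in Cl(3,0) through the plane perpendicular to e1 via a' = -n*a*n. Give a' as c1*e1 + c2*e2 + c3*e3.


Reflection formula: a' = -n*a*n, with n = e1 (unit vector, n^2 = 1).
For reflection through hyperplane perp to e1:
The component along e1 flips sign, others stay.
a = (-3, 6, 2)
a' = (3, 6, 2)
a' = 3*e1 + 6*e2 + 2*e3


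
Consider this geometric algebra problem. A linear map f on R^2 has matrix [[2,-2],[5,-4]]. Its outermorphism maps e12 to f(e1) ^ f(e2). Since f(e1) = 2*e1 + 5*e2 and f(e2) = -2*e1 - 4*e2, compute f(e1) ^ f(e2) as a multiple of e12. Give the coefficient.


The outermorphism of a linear map f sends e1^e2 to f(e1)^f(e2).
f(e1) = 2*e1 + 5*e2
f(e2) = -2*e1 - 4*e2
f(e1) ^ f(e2) = (2*e1 + 5*e2) ^ (-2*e1 - 4*e2)
= 2*(-4)*e12 + 5*(-2)*e21
= (-8 - (-10))*e12
= 2*e12
Coefficient = 2


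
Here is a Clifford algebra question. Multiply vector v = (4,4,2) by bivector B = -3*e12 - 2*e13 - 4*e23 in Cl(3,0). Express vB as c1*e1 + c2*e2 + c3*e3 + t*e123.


vB has grade-1 (vector) and grade-3 (trivector) parts: vB = (v _| B) + (v ^ B).
Vector part <vB>_1:
  e1: -v2*b12 - v3*b13 = -(4)*(-3) - (2)*(-2) = 16
  e2: v1*b12 - v3*b23 = (4)*(-3) - (2)*(-4) = -4
  e3: v1*b13 + v2*b23 = (4)*(-2) + (4)*(-4) = -24
Trivector part <vB>_3:
  e123: v1*b23 - v2*b13 + v3*b12 = (4)*(-4) - (4)*(-2) + (2)*(-3) = -14
vB = 16*e1 - 4*e2 - 24*e3 - 14*e123


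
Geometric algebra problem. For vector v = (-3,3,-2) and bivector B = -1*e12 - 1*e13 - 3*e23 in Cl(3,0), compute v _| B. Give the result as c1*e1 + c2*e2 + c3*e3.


Left contraction v _| B = <vB>_1 (grade-1 part of the geometric product vB).
Using e1_|e12 = e2, e2_|e12 = -e1, e1_|e13 = e3, e3_|e13 = -e1, e2_|e23 = e3, e3_|e23 = -e2:
e1 coeff: -v2*b12 - v3*b13 = -(3)*(-1) - (-2)*(-1) = 1
e2 coeff: v1*b12 - v3*b23 = (-3)*(-1) - (-2)*(-3) = -3
e3 coeff: v1*b13 + v2*b23 = (-3)*(-1) + (3)*(-3) = -6
v _| B = 1*e1 - 3*e2 - 6*e3


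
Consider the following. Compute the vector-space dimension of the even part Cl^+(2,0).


Even subalgebra dimension = 2^(n-1)
n = 2 + 0 = 2
2^(2 - 1) = 2^1 = 2
Verification: sum of C(2,k) for even k = 1 + 1 = 2
Result = 2


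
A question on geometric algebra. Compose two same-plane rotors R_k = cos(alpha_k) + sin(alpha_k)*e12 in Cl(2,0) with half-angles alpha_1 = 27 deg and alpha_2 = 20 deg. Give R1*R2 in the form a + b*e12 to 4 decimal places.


Same-plane rotors commute and their half-angles add:
R1*R2 = cos(a1 + a2) + sin(a1 + a2)*e12.
a1 + a2 = 27 + 20 = 47 deg
cos(47 deg) = 0.6820
sin(47 deg) = 0.7314
R1*R2 = 0.6820 + 0.7314*e12


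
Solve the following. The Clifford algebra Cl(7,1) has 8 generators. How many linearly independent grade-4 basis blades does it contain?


Number of grade-k basis blades in Cl(p,q) with n = p + q is C(n, k).
n = 7 + 1 = 8
C(8, 4) = 8! / (4! * 4!)
= 40320 / (24 * 24)
= 70


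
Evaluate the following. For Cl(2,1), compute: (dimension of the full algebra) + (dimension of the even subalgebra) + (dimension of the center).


n = 2 + 1 = 3
Total dim = 2^3 = 8
Even subalgebra dim = 2^2 = 4
n is odd, so center dim = 2
Sum = 8 + 4 + 2 = 14


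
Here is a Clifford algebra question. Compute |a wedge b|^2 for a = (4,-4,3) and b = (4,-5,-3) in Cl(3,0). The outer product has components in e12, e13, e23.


a wedge b = (a1*b2 - a2*b1)*e12 + (a1*b3 - a3*b1)*e13 + (a2*b3 - a3*b2)*e23
e12 coeff: 4*(-5) - (-4)*4 = -20 - (-16) = -4
e13 coeff: 4*(-3) - 3*4 = -12 - 12 = -24
e23 coeff: (-4)*(-3) - 3*(-5) = 12 - (-15) = 27
|a wedge b|^2 = (-4)^2 + (-24)^2 + 27^2
= 16 + 576 + 729
= 1321


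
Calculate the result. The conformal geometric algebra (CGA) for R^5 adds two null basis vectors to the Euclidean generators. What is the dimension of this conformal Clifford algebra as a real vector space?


The conformal model of R^5 uses Cl(6,1): the 5 Euclidean generators plus two extra orthogonal generators e+ (e+^2 = +1) and e- (e-^2 = -1), from which the null vectors e0, einf are built.
Number of generators m = 5 + 2 = 7.
dim Cl(p,q) = 2^m = 2^7 = 128


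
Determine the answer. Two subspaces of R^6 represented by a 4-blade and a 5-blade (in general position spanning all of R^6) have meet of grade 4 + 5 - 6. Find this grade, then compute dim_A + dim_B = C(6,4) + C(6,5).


Meet grade = grade(A) + grade(B) - n
= 4 + 5 - 6 = 3
C(6,4) = 15
C(6,5) = 6
dim_A + dim_B = 15 + 6 = 21


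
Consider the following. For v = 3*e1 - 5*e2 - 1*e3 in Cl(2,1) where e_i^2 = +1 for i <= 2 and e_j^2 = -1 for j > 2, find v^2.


v^2 = sum of c_i^2 * e_i^2
Positive signature terms (e_i^2 = +1): 3^2 + (-5)^2 = 34
Negative signature terms (e_j^2 = -1): (-1)^2 = 1
v^2 = 34 - 1 = 33


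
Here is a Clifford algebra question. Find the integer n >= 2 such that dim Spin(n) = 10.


dim Spin(n) = dim so(n) = n(n-1)/2.
Solve n(n-1)/2 = 10, i.e. n^2 - n - 20 = 0.
Discriminant = 1 + 8*10 = 81
n = (1 + sqrt(81))/2 = (1 + 9)/2 = 5


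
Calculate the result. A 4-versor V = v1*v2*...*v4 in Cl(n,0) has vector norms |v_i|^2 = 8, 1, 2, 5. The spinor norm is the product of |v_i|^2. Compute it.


Spinor norm N(V) = |v1|^2 * |v2|^2 * ... * |v4|^2
= 8 * 1 * 2 * 5
Running product: 8, 8, 16, 80
N(V) = 80


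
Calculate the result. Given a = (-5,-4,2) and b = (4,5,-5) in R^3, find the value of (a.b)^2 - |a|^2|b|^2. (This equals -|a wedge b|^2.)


a . b = (-5)*4 + (-4)*5 + 2*(-5)
= -20 + (-20) + (-10) = -50
|a|^2 = (-5)^2 + (-4)^2 + 2^2 = 45
|b|^2 = 4^2 + 5^2 + (-5)^2 = 66
(a.b)^2 = (-50)^2 = 2500
|a|^2 * |b|^2 = 45 * 66 = 2970
Result = 2500 - 2970 = -470


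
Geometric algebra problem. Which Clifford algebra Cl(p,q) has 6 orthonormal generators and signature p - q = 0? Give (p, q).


We need p + q = 6 and p - q = 0.
Adding: 2p = 6 + 0 = 6, so p = 3.
Then q = 6 - 3 = 3.
(p, q) = (3, 3)


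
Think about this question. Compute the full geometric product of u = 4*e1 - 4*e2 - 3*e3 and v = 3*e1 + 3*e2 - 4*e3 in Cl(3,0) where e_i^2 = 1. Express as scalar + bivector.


In Cl(3,0): e_i^2 = 1, e_ie_j = -e_je_i for i != j.
Scalar part = u . v = 4*3 + (-4)*3 + (-3)*(-4)
= 12 + (-12) + 12 = 12
e12 coeff = 4*3 - (-4)*3 = 12 - (-12) = 24
e13 coeff = 4*(-4) - (-3)*3 = -16 - (-9) = -7
e23 coeff = (-4)*(-4) - (-3)*3 = 16 - (-9) = 25
uv = 12 + 24*e12 - 7*e13 + 25*e23


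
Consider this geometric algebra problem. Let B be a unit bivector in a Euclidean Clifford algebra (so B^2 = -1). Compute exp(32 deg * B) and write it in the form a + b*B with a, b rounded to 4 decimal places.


For a unit bivector B with B^2 = -1, the exponential series gives
e^(theta*B) = cos(theta) + sin(theta)*B (the GA analogue of Euler's formula).
theta = 32 degrees = 0.558505 rad
cos(32 deg) = 0.8480
sin(32 deg) = 0.5299
exp(theta*B) = 0.8480 + 0.5299*B


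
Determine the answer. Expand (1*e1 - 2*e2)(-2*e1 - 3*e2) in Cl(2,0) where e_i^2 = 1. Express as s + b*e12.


Expand: (1*e1 - 2*e2)(-2*e1 - 3*e2)
= 1*(-2)*e1e1 + 1*(-3)*e1e2 + (-2)*(-2)*e2e1 + (-2)*(-3)*e2e2
Using e1^2 = e2^2 = 1, e2e1 = -e1e2:
Scalar part s = 1*(-2) + (-2)*(-3) = -2 + 6 = 4
Bivector part b = 1*(-3) - (-2)*(-2) = -3 - 4 = -7
uv = 4 - 7*e12


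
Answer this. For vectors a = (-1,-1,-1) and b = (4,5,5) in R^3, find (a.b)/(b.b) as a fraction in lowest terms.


Projection coefficient = (a . b) / (b . b)
a . b = (-1)*4 + (-1)*5 + (-1)*5
= -4 + (-5) + (-5) = -14
b . b = 4^2 + 5^2 + 5^2
= 16 + 25 + 25 = 66
Coefficient = -14/66
In lowest terms: -7/33


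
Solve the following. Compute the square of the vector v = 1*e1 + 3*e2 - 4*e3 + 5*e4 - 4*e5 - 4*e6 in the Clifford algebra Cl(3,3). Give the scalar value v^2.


v^2 = sum of c_i^2 * e_i^2
Positive signature terms (e_i^2 = +1): 1^2 + 3^2 + (-4)^2 = 26
Negative signature terms (e_j^2 = -1): 5^2 + (-4)^2 + (-4)^2 = 57
v^2 = 26 - 57 = -31


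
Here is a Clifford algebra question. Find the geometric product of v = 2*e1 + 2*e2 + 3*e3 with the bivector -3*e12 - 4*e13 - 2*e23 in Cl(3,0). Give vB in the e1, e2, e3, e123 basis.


vB has grade-1 (vector) and grade-3 (trivector) parts: vB = (v _| B) + (v ^ B).
Vector part <vB>_1:
  e1: -v2*b12 - v3*b13 = -(2)*(-3) - (3)*(-4) = 18
  e2: v1*b12 - v3*b23 = (2)*(-3) - (3)*(-2) = 0
  e3: v1*b13 + v2*b23 = (2)*(-4) + (2)*(-2) = -12
Trivector part <vB>_3:
  e123: v1*b23 - v2*b13 + v3*b12 = (2)*(-2) - (2)*(-4) + (3)*(-3) = -5
vB = 18*e1 + 0*e2 - 12*e3 - 5*e123


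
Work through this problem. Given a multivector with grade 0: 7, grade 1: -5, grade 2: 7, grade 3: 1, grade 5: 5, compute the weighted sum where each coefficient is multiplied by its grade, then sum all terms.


Grade-weighted sum = sum of grade_k * coefficient_k
0*7 = 0
1*(-5) = -5
2*7 = 14
3*1 = 3
5*5 = 25
Total = 0 + (-5) + 14 + 3 + 25 = 37


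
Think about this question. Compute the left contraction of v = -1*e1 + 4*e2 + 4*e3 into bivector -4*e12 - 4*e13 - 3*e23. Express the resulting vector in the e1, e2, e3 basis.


Left contraction v _| B = <vB>_1 (grade-1 part of the geometric product vB).
Using e1_|e12 = e2, e2_|e12 = -e1, e1_|e13 = e3, e3_|e13 = -e1, e2_|e23 = e3, e3_|e23 = -e2:
e1 coeff: -v2*b12 - v3*b13 = -(4)*(-4) - (4)*(-4) = 32
e2 coeff: v1*b12 - v3*b23 = (-1)*(-4) - (4)*(-3) = 16
e3 coeff: v1*b13 + v2*b23 = (-1)*(-4) + (4)*(-3) = -8
v _| B = 32*e1 + 16*e2 - 8*e3


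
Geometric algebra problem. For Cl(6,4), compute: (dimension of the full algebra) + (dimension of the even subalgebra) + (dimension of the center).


n = 6 + 4 = 10
Total dim = 2^10 = 1024
Even subalgebra dim = 2^9 = 512
n is even, so center dim = 1
Sum = 1024 + 512 + 1 = 1537


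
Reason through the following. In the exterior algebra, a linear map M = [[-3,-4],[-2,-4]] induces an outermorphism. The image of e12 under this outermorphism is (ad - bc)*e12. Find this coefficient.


The outermorphism of a linear map f sends e1^e2 to f(e1)^f(e2).
f(e1) = -3*e1 - 2*e2
f(e2) = -4*e1 - 4*e2
f(e1) ^ f(e2) = (-3*e1 - 2*e2) ^ (-4*e1 - 4*e2)
= (-3)*(-4)*e12 + (-2)*(-4)*e21
= (12 - 8)*e12
= 4*e12
Coefficient = 4


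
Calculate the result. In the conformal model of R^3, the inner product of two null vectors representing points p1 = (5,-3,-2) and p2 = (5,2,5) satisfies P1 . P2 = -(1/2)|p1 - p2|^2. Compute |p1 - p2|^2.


p1 - p2 = (0, -5, -7)
|p1 - p2|^2 = 0^2 + (-5)^2 + (-7)^2
= 0 + 25 + 49
= 74


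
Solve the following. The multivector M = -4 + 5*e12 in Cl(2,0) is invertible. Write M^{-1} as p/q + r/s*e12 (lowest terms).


M = -4 + 5*e12, where e12^2 = -1.
Since M commutes with its reverse ~M = a - b*e12, M * ~M = a^2 - b^2*e12^2 = a^2 + b^2.
So M^{-1} = ~M / (a^2 + b^2) = (a - b*e12)/(a^2 + b^2).
a^2 + b^2 = 16 + 25 = 41
Scalar part = -4/41 = -4/41
Bivector coeff = -5/41 = -5/41
M^{-1} = -4/41 - 5/41*e12


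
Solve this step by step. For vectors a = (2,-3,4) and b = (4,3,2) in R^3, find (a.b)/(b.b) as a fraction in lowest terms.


Projection coefficient = (a . b) / (b . b)
a . b = 2*4 + (-3)*3 + 4*2
= 8 + (-9) + 8 = 7
b . b = 4^2 + 3^2 + 2^2
= 16 + 9 + 4 = 29
Coefficient = 7/29
In lowest terms: 7/29


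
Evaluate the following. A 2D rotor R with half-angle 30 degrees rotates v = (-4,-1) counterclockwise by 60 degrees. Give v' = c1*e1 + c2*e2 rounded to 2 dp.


Rotor R = cos(30deg) - sin(30deg)*e12
Rotation angle theta = 2 * 30 = 60 degrees
v' = R*v*~R rotates v by theta.
cos(60deg) = 0.5000, sin(60deg) = 0.8660
v'_1 = -4*cos(60deg) - (-1)*sin(60deg)
= -4*0.5000 - (-1)*0.8660
= -1.13
v'_2 = -4*sin(60deg) + (-1)*cos(60deg)
= -4*0.8660 + (-1)*0.5000
= -3.96
v' = -1.13*e1 - 3.96*e2


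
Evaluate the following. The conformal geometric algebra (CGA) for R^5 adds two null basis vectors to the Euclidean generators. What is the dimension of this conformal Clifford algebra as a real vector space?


The conformal model of R^5 uses Cl(6,1): the 5 Euclidean generators plus two extra orthogonal generators e+ (e+^2 = +1) and e- (e-^2 = -1), from which the null vectors e0, einf are built.
Number of generators m = 5 + 2 = 7.
dim Cl(p,q) = 2^m = 2^7 = 128


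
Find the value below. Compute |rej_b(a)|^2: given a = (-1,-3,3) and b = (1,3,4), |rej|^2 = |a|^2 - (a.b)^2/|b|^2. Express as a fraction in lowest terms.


|a|^2 = (-1)^2 + (-3)^2 + 3^2 = 19
|b|^2 = 1^2 + 3^2 + 4^2 = 26
a . b = (-1)*1 + (-3)*3 + 3*4 = 2
(a.b)^2 = 2^2 = 4
|rej|^2 = 19 - 4/26
= (494 - 4)/26
= 490/26
In lowest terms: 245/13


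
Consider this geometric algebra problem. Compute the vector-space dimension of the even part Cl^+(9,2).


Even subalgebra dimension = 2^(n-1)
n = 9 + 2 = 11
2^(11 - 1) = 2^10 = 1024
Verification: sum of C(11,k) for even k = 1 + 55 + 330 + 462 + 165 + 11 = 1024
Result = 1024


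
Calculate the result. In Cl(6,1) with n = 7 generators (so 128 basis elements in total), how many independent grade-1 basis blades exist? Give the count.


Number of grade-k basis blades in Cl(p,q) with n = p + q is C(n, k).
n = 6 + 1 = 7
C(7, 1) = 7! / (1! * 6!)
= 5040 / (1 * 720)
= 7


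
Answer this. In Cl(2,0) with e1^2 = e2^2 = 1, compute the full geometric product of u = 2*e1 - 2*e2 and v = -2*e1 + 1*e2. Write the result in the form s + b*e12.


Expand: (2*e1 - 2*e2)(-2*e1 + 1*e2)
= 2*(-2)*e1e1 + 2*1*e1e2 + (-2)*(-2)*e2e1 + (-2)*1*e2e2
Using e1^2 = e2^2 = 1, e2e1 = -e1e2:
Scalar part s = 2*(-2) + (-2)*1 = -4 + (-2) = -6
Bivector part b = 2*1 - (-2)*(-2) = 2 - 4 = -2
uv = -6 - 2*e12


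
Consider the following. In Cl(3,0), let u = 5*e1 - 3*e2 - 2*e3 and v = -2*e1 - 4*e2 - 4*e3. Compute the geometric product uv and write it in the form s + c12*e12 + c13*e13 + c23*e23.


In Cl(3,0): e_i^2 = 1, e_ie_j = -e_je_i for i != j.
Scalar part = u . v = 5*(-2) + (-3)*(-4) + (-2)*(-4)
= -10 + 12 + 8 = 10
e12 coeff = 5*(-4) - (-3)*(-2) = -20 - 6 = -26
e13 coeff = 5*(-4) - (-2)*(-2) = -20 - 4 = -24
e23 coeff = (-3)*(-4) - (-2)*(-4) = 12 - 8 = 4
uv = 10 - 26*e12 - 24*e13 + 4*e23


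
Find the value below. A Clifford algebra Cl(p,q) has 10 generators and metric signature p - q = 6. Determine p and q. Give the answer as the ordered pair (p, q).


We need p + q = 10 and p - q = 6.
Adding: 2p = 10 + 6 = 16, so p = 8.
Then q = 10 - 8 = 2.
(p, q) = (8, 2)


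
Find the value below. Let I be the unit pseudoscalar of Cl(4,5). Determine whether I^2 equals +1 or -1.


The pseudoscalar I = e1...e_n (product of all n generators) of Cl(p,q) satisfies I^2 = (-1)^(q + n(n-1)/2).
p = 4, q = 5, n = p + q = 9
n(n-1)/2 = 9 * 8 / 2 = 36
Exponent = q + n(n-1)/2 = 5 + 36 = 41
I^2 = (-1)^41 = -1


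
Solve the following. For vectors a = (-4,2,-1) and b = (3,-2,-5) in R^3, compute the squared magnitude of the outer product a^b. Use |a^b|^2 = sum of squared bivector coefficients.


a wedge b = (a1*b2 - a2*b1)*e12 + (a1*b3 - a3*b1)*e13 + (a2*b3 - a3*b2)*e23
e12 coeff: (-4)*(-2) - 2*3 = 8 - 6 = 2
e13 coeff: (-4)*(-5) - (-1)*3 = 20 - (-3) = 23
e23 coeff: 2*(-5) - (-1)*(-2) = -10 - 2 = -12
|a wedge b|^2 = 2^2 + 23^2 + (-12)^2
= 4 + 529 + 144
= 677


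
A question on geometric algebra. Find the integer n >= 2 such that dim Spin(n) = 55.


dim Spin(n) = dim so(n) = n(n-1)/2.
Solve n(n-1)/2 = 55, i.e. n^2 - n - 110 = 0.
Discriminant = 1 + 8*55 = 441
n = (1 + sqrt(441))/2 = (1 + 21)/2 = 11


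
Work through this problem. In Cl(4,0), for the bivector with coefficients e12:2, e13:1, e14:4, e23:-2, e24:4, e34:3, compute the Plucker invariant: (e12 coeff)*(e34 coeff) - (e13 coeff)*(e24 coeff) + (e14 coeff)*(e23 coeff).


Plucker relation: af - be + cd
a*f = 2*3 = 6
b*e = 1*4 = 4
c*d = 4*(-2) = -8
af - be + cd = 6 - 4 + (-8)
= -6


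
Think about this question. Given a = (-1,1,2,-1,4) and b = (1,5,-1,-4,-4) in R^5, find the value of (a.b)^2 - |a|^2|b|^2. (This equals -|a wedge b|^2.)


a . b = (-1)*1 + 1*5 + 2*(-1) + (-1)*(-4) + 4*(-4)
= -1 + 5 + (-2) + 4 + (-16) = -10
|a|^2 = (-1)^2 + 1^2 + 2^2 + (-1)^2 + 4^2 = 23
|b|^2 = 1^2 + 5^2 + (-1)^2 + (-4)^2 + (-4)^2 = 59
(a.b)^2 = (-10)^2 = 100
|a|^2 * |b|^2 = 23 * 59 = 1357
Result = 100 - 1357 = -1257


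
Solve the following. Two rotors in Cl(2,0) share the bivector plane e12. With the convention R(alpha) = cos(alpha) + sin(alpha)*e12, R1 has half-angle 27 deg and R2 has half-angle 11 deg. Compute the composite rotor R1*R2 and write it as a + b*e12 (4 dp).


Same-plane rotors commute and their half-angles add:
R1*R2 = cos(a1 + a2) + sin(a1 + a2)*e12.
a1 + a2 = 27 + 11 = 38 deg
cos(38 deg) = 0.7880
sin(38 deg) = 0.6157
R1*R2 = 0.7880 + 0.6157*e12


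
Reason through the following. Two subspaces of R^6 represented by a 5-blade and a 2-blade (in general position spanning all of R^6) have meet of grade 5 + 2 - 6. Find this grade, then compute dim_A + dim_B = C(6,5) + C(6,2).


Meet grade = grade(A) + grade(B) - n
= 5 + 2 - 6 = 1
C(6,5) = 6
C(6,2) = 15
dim_A + dim_B = 6 + 15 = 21


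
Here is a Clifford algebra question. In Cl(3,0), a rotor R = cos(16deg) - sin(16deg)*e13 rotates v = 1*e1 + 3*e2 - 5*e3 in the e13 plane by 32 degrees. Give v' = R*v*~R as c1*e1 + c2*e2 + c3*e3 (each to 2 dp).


Rotor R = cos(16deg) - sin(16deg)*e13
Rotation angle theta = 2 * 16 = 32 degrees in the e13 plane (e1 -> e3).
The component perpendicular to the plane (e2) is invariant: v'_2 = v2 = 3.00
cos(32deg) = 0.8480, sin(32deg) = 0.5299
v'_1 = v1*cos(theta) - v3*sin(theta) = 1*0.8480 - (-5)*0.5299 = 3.50
v'_3 = v1*sin(theta) + v3*cos(theta) = 1*0.5299 + (-5)*0.8480 = -3.71
v' = 3.50*e1 + 3.00*e2 - 3.71*e3


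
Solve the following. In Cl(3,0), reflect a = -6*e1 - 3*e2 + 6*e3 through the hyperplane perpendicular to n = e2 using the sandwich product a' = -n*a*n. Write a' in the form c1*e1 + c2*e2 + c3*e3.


Reflection formula: a' = -n*a*n, with n = e2 (unit vector, n^2 = 1).
For reflection through hyperplane perp to e2:
The component along e2 flips sign, others stay.
a = (-6, -3, 6)
a' = (-6, 3, 6)
a' = -6*e1 + 3*e2 + 6*e3


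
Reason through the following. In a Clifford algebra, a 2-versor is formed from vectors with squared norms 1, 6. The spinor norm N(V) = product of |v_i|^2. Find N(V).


Spinor norm N(V) = |v1|^2 * |v2|^2 * ... * |v2|^2
= 1 * 6
Running product: 1, 6
N(V) = 6


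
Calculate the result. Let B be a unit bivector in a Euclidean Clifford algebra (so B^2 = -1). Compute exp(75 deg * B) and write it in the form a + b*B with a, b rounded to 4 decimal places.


For a unit bivector B with B^2 = -1, the exponential series gives
e^(theta*B) = cos(theta) + sin(theta)*B (the GA analogue of Euler's formula).
theta = 75 degrees = 1.308997 rad
cos(75 deg) = 0.2588
sin(75 deg) = 0.9659
exp(theta*B) = 0.2588 + 0.9659*B


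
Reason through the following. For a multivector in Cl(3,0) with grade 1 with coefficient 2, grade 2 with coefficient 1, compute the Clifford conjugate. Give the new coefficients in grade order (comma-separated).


Clifford conjugate sign for grade k: (-1)^(k(k+1)/2)
Grade 1: (-1)^(1*2/2) = (-1)^1 = -1, coeff 2 -> -2
Grade 2: (-1)^(2*3/2) = (-1)^3 = -1, coeff 1 -> -1
Conjugated coefficients: -2, -1


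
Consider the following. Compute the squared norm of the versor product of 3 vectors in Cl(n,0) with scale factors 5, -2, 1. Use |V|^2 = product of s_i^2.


Each vector v_i has |v_i|^2 = s_i^2
Squared scales: 5^2 = 25, (-2)^2 = 4, 1^2 = 1
|V|^2 = 25 * 4 * 1
= 100


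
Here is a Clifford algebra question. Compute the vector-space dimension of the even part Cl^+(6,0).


Even subalgebra dimension = 2^(n-1)
n = 6 + 0 = 6
2^(6 - 1) = 2^5 = 32
Verification: sum of C(6,k) for even k = 1 + 15 + 15 + 1 = 32
Result = 32


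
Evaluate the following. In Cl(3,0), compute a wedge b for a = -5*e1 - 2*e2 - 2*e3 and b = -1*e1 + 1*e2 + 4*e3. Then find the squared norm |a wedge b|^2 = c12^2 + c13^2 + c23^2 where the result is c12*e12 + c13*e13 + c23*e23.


a wedge b = (a1*b2 - a2*b1)*e12 + (a1*b3 - a3*b1)*e13 + (a2*b3 - a3*b2)*e23
e12 coeff: (-5)*1 - (-2)*(-1) = -5 - 2 = -7
e13 coeff: (-5)*4 - (-2)*(-1) = -20 - 2 = -22
e23 coeff: (-2)*4 - (-2)*1 = -8 - (-2) = -6
|a wedge b|^2 = (-7)^2 + (-22)^2 + (-6)^2
= 49 + 484 + 36
= 569


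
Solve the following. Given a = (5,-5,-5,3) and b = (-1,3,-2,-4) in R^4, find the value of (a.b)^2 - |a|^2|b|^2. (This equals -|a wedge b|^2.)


a . b = 5*(-1) + (-5)*3 + (-5)*(-2) + 3*(-4)
= -5 + (-15) + 10 + (-12) = -22
|a|^2 = 5^2 + (-5)^2 + (-5)^2 + 3^2 = 84
|b|^2 = (-1)^2 + 3^2 + (-2)^2 + (-4)^2 = 30
(a.b)^2 = (-22)^2 = 484
|a|^2 * |b|^2 = 84 * 30 = 2520
Result = 484 - 2520 = -2036


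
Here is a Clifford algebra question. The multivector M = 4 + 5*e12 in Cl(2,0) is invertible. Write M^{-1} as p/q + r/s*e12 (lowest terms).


M = 4 + 5*e12, where e12^2 = -1.
Since M commutes with its reverse ~M = a - b*e12, M * ~M = a^2 - b^2*e12^2 = a^2 + b^2.
So M^{-1} = ~M / (a^2 + b^2) = (a - b*e12)/(a^2 + b^2).
a^2 + b^2 = 16 + 25 = 41
Scalar part = 4/41 = 4/41
Bivector coeff = -5/41 = -5/41
M^{-1} = 4/41 - 5/41*e12


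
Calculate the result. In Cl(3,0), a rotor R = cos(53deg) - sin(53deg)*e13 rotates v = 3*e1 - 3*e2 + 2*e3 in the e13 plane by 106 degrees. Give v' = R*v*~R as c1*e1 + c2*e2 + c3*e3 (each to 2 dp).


Rotor R = cos(53deg) - sin(53deg)*e13
Rotation angle theta = 2 * 53 = 106 degrees in the e13 plane (e1 -> e3).
The component perpendicular to the plane (e2) is invariant: v'_2 = v2 = -3.00
cos(106deg) = -0.2756, sin(106deg) = 0.9613
v'_1 = v1*cos(theta) - v3*sin(theta) = 3*(-0.2756) - 2*0.9613 = -2.75
v'_3 = v1*sin(theta) + v3*cos(theta) = 3*0.9613 + 2*(-0.2756) = 2.33
v' = -2.75*e1 - 3.00*e2 + 2.33*e3


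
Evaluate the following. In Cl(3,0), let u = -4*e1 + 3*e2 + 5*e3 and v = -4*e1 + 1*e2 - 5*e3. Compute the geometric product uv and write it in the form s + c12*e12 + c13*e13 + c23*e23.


In Cl(3,0): e_i^2 = 1, e_ie_j = -e_je_i for i != j.
Scalar part = u . v = (-4)*(-4) + 3*1 + 5*(-5)
= 16 + 3 + (-25) = -6
e12 coeff = (-4)*1 - 3*(-4) = -4 - (-12) = 8
e13 coeff = (-4)*(-5) - 5*(-4) = 20 - (-20) = 40
e23 coeff = 3*(-5) - 5*1 = -15 - 5 = -20
uv = -6 + 8*e12 + 40*e13 - 20*e23


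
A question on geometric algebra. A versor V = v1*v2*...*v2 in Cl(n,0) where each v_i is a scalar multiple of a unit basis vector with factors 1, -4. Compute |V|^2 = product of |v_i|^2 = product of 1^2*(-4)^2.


Each vector v_i has |v_i|^2 = s_i^2
Squared scales: 1^2 = 1, (-4)^2 = 16
|V|^2 = 1 * 16
= 16


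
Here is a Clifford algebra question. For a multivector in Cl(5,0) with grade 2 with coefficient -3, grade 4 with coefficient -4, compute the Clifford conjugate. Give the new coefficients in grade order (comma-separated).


Clifford conjugate sign for grade k: (-1)^(k(k+1)/2)
Grade 2: (-1)^(2*3/2) = (-1)^3 = -1, coeff -3 -> 3
Grade 4: (-1)^(4*5/2) = (-1)^10 = 1, coeff -4 -> -4
Conjugated coefficients: 3, -4
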